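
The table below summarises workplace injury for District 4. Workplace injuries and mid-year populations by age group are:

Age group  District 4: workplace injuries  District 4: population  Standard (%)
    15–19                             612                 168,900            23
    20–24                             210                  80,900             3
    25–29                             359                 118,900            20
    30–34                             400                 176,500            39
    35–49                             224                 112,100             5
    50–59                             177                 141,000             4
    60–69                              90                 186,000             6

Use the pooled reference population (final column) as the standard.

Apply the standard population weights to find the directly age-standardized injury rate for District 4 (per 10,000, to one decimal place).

Age-specific rates per 10,000 for District 4: 36.23, 25.96, 30.19, 22.66, 19.98, 12.55, 4.84.
Standard weights: 0.23, 0.03, 0.20, 0.39, 0.05, 0.04, 0.06.
Standardized rate: 0.2300×36.23 + 0.0300×25.96 + 0.2000×30.19 + 0.3900×22.66 + 0.0500×19.98 + 0.0400×12.55 + 0.0600×4.84 = 25.7814 per 10,000.

25.8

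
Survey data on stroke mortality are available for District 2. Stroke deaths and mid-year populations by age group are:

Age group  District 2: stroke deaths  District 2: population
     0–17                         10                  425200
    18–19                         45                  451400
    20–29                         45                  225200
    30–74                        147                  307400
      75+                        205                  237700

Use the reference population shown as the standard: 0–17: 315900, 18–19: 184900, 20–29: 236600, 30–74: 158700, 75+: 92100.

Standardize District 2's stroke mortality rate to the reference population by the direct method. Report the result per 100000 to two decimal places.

Age-specific rates per 100000 for District 2: 2.35, 9.97, 19.98, 47.82, 86.24.
Standard total = 988200; weights = 0.3197, 0.1871, 0.2394, 0.1606, 0.0932.
Standardized rate: 0.3197×2.35 + 0.1871×9.97 + 0.2394×19.98 + 0.1606×47.82 + 0.0932×86.24 = 23.1189 per 100000.

23.12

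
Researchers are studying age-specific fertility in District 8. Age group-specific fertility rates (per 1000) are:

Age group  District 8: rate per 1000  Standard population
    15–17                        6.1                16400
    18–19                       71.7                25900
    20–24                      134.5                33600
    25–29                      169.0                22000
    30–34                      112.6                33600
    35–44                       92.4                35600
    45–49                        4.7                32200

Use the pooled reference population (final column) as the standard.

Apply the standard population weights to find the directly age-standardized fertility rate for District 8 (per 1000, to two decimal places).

87.40

Standard total = 199300; weights = 0.0823, 0.1300, 0.1686, 0.1104, 0.1686, 0.1786, 0.1616.
Standardized rate: 0.0823×6.1 + 0.1300×71.7 + 0.1686×134.5 + 0.1104×169.0 + 0.1686×112.6 + 0.1786×92.4 + 0.1616×4.7 = 87.3979 per 1000.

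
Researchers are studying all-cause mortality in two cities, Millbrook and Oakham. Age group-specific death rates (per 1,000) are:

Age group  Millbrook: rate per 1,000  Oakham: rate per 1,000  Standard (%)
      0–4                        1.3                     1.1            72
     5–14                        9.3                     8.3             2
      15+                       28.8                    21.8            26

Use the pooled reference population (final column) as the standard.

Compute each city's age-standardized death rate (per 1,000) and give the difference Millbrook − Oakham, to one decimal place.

2.0

Standard weights: 0.72, 0.02, 0.26.
Millbrook: 0.7200×1.3 + 0.0200×9.3 + 0.2600×28.8 = 8.6100 per 1,000.
Oakham: 0.7200×1.1 + 0.0200×8.3 + 0.2600×21.8 = 6.6260 per 1,000.
Difference = 8.6100 − 6.6260 = 1.9840.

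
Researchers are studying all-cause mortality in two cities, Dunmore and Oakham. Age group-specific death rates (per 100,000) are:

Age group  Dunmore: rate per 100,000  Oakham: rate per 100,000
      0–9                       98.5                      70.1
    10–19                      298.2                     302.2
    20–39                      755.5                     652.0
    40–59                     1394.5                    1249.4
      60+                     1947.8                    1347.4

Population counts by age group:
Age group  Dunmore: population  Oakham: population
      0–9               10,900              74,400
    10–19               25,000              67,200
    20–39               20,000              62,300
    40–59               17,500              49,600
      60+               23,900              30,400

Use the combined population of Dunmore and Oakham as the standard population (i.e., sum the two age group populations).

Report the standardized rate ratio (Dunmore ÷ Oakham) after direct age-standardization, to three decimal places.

Combined standard total = 381,200; weights = 0.2238, 0.2419, 0.2159, 0.1760, 0.1424.
Dunmore: 0.2238×98.5 + 0.2419×298.2 + 0.2159×755.5 + 0.1760×1394.5 + 0.1424×1947.8 = 780.1947 per 100,000.
Oakham: 0.2238×70.1 + 0.2419×302.2 + 0.2159×652.0 + 0.1760×1249.4 + 0.1424×1347.4 = 641.3970 per 100,000.
Ratio = 780.1947 ÷ 641.3970 = 1.21640.

1.216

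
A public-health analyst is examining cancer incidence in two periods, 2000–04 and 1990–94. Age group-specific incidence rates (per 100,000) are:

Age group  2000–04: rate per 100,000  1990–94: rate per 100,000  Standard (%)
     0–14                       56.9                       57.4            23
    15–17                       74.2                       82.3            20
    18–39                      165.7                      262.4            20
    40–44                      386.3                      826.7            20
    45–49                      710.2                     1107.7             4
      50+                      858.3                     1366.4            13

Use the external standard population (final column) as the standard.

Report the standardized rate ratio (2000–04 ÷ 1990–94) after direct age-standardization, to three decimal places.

0.593

Standard weights: 0.23, 0.20, 0.20, 0.20, 0.04, 0.13.
2000–04: 0.2300×56.9 + 0.2000×74.2 + 0.2000×165.7 + 0.2000×386.3 + 0.0400×710.2 + 0.1300×858.3 = 278.3140 per 100,000.
1990–94: 0.2300×57.4 + 0.2000×82.3 + 0.2000×262.4 + 0.2000×826.7 + 0.0400×1107.7 + 0.1300×1366.4 = 469.4220 per 100,000.
Ratio = 278.3140 ÷ 469.4220 = 0.59289.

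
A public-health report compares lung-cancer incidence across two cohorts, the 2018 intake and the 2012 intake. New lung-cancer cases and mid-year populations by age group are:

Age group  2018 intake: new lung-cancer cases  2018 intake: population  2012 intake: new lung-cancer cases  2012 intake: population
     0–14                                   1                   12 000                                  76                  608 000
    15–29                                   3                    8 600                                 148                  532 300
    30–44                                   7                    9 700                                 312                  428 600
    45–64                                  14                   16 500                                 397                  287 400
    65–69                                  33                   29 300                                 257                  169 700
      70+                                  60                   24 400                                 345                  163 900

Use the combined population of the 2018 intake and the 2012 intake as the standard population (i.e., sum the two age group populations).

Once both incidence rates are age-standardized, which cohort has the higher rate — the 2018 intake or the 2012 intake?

Age-specific rates per 100 000 for the 2018 intake: 8.33, 34.88, 72.16, 84.85, 112.63, 245.90.
For the 2012 intake: 12.50, 27.80, 72.80, 138.14, 151.44, 210.49.
Combined standard total = 2 290 400; weights = 0.2707, 0.2362, 0.1914, 0.1327, 0.0869, 0.0822.
The 2018 intake: 0.2707×8.33 + 0.2362×34.88 + 0.1914×72.16 + 0.1327×84.85 + 0.0869×112.63 + 0.0822×245.90 = 65.5636 per 100 000.
The 2012 intake: 0.2707×12.50 + 0.2362×27.80 + 0.1914×72.80 + 0.1327×138.14 + 0.0869×151.44 + 0.0822×210.49 = 72.6719 per 100 000.
The crude rates (117.41 vs 70.09) would put the 2018 intake higher, but that reflects its age composition; once standardized to a common age structure, the 2012 intake has the higher underlying rate.

2012 intake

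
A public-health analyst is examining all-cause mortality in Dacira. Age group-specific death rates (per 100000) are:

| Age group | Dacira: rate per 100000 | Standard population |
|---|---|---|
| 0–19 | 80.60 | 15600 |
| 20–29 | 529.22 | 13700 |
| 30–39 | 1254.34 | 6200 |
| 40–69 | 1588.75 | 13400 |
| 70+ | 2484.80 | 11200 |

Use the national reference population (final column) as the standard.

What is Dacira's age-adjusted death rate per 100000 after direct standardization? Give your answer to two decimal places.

Standard total = 60100; weights = 0.2596, 0.2280, 0.1032, 0.2230, 0.1864.
Standardized rate: 0.2596×80.60 + 0.2280×529.22 + 0.1032×1254.34 + 0.2230×1588.75 + 0.1864×2484.80 = 1088.2461 per 100000.

1088.25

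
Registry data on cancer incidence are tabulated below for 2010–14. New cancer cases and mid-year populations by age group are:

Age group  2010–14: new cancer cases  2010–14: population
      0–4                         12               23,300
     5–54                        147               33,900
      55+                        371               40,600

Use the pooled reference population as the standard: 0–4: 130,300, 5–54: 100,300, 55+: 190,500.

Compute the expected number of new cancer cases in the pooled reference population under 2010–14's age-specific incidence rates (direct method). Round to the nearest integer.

Age-specific rates per 100,000 for 2010–14: 51.50, 433.63, 913.79.
Expected new cancer cases = Σ (standard pop × age-specific rate ÷ 100,000)
= 130,300×51.50/100,000 + 100,300×433.63/100,000 + 190,500×913.79/100,000
= 67.11 + 434.93 + 1740.78 = 2242.81.

2243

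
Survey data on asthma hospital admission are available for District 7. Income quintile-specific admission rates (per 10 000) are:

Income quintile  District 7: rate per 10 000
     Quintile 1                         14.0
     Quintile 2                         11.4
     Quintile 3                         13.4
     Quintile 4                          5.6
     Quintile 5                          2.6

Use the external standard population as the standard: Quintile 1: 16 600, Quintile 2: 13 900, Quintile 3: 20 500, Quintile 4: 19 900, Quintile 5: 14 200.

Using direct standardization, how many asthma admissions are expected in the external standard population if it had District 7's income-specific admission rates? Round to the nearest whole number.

Expected asthma admissions = Σ (standard pop × income-specific rate ÷ 10 000)
= 16 600×14.0/10 000 + 13 900×11.4/10 000 + 20 500×13.4/10 000 + 19 900×5.6/10 000 + 14 200×2.6/10 000
= 23.24 + 15.85 + 27.47 + 11.14 + 3.69 = 81.39.

81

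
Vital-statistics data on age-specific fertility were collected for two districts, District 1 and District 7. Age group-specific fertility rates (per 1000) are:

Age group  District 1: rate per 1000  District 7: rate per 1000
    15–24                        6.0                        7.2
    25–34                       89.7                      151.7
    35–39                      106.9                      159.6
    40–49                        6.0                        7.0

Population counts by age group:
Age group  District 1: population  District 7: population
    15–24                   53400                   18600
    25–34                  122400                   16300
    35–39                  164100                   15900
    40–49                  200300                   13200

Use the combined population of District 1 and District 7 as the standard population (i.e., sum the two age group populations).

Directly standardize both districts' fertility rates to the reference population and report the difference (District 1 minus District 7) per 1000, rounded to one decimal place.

Combined standard total = 604200; weights = 0.1192, 0.2296, 0.2979, 0.3534.
District 1: 0.1192×6.0 + 0.2296×89.7 + 0.2979×106.9 + 0.3534×6.0 = 55.2737 per 1000.
District 7: 0.1192×7.2 + 0.2296×151.7 + 0.2979×159.6 + 0.3534×7.0 = 85.7029 per 1000.
Difference = 55.2737 − 85.7029 = -30.4292.

-30.4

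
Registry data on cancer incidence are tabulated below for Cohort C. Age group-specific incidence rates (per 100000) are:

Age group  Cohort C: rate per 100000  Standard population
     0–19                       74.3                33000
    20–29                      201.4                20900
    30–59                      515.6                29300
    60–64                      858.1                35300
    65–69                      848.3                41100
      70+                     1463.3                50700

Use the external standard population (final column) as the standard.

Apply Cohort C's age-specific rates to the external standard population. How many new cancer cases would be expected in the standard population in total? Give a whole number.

1611

Expected new cancer cases = Σ (standard pop × age-specific rate ÷ 100000)
= 33000×74.3/100000 + 20900×201.4/100000 + 29300×515.6/100000 + 35300×858.1/100000 + 41100×848.3/100000 + 50700×1463.3/100000
= 24.52 + 42.09 + 151.07 + 302.91 + 348.65 + 741.89 = 1611.14.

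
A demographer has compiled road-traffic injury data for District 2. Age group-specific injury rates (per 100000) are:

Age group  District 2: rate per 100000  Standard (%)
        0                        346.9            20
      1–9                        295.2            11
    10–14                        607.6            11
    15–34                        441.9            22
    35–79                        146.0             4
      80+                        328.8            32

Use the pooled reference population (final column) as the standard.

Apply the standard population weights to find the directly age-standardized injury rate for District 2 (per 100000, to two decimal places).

376.96

Standard weights: 0.20, 0.11, 0.11, 0.22, 0.04, 0.32.
Standardized rate: 0.2000×346.9 + 0.1100×295.2 + 0.1100×607.6 + 0.2200×441.9 + 0.0400×146.0 + 0.3200×328.8 = 376.9620 per 100000.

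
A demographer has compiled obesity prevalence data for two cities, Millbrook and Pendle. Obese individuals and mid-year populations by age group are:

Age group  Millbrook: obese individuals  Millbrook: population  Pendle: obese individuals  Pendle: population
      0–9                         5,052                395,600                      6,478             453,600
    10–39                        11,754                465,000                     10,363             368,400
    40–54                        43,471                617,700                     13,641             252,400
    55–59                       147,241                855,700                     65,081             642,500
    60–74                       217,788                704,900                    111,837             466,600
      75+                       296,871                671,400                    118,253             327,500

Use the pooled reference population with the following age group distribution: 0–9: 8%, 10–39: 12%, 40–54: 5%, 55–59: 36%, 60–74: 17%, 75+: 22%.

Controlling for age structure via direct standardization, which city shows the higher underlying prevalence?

Millbrook

Age-specific rates per 1,000 for Millbrook: 12.770, 25.277, 70.376, 172.071, 308.963, 442.167.
For Pendle: 14.281, 28.130, 54.045, 101.293, 239.685, 361.078.
Standard weights: 0.08, 0.12, 0.05, 0.36, 0.17, 0.22.
Millbrook: 0.0800×12.770 + 0.1200×25.277 + 0.0500×70.376 + 0.3600×172.071 + 0.1700×308.963 + 0.2200×442.167 = 219.3197 per 1,000.
Pendle: 0.0800×14.281 + 0.1200×28.130 + 0.0500×54.045 + 0.3600×101.293 + 0.1700×239.685 + 0.2200×361.078 = 163.8695 per 1,000.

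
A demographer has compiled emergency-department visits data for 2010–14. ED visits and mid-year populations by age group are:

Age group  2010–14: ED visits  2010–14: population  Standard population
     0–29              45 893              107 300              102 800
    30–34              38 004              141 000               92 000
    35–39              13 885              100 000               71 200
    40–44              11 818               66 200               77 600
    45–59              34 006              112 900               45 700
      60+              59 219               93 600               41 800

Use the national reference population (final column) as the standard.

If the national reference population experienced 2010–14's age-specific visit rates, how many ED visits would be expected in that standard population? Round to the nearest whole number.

Age-specific rates per 1 000 for 2010–14: 427.707, 269.532, 138.850, 178.520, 301.205, 632.682.
Expected ED visits = Σ (standard pop × age-specific rate ÷ 1 000)
= 102 800×427.707/1 000 + 92 000×269.532/1 000 + 71 200×138.850/1 000 + 77 600×178.520/1 000 + 45 700×301.205/1 000 + 41 800×632.682/1 000
= 43968.32 + 24796.94 + 9886.12 + 13853.12 + 13765.05 + 26446.09 = 132715.64.

132716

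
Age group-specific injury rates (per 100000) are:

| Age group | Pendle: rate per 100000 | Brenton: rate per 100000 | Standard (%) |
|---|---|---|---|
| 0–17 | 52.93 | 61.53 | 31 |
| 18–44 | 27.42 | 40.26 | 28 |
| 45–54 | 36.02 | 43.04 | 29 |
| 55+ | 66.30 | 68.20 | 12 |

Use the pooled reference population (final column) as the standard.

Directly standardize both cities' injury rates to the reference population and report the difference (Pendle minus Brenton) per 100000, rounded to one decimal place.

-8.5

Standard weights: 0.31, 0.28, 0.29, 0.12.
Pendle: 0.3100×52.93 + 0.2800×27.42 + 0.2900×36.02 + 0.1200×66.30 = 42.4877 per 100000.
Brenton: 0.3100×61.53 + 0.2800×40.26 + 0.2900×43.04 + 0.1200×68.20 = 51.0127 per 100000.
Difference = 42.4877 − 51.0127 = -8.5250.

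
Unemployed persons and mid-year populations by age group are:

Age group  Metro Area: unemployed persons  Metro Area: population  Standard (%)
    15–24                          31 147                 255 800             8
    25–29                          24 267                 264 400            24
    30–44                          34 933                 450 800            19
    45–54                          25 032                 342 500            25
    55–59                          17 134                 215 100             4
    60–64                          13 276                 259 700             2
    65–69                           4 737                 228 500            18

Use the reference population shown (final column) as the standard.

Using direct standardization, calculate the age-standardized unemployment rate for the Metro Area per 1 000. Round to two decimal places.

Age-specific rates per 1 000 for the Metro Area: 121.763, 91.781, 77.491, 73.086, 79.656, 51.121, 20.731.
Standard weights: 0.08, 0.24, 0.19, 0.25, 0.04, 0.02, 0.18.
Standardized rate: 0.0800×121.763 + 0.2400×91.781 + 0.1900×77.491 + 0.2500×73.086 + 0.0400×79.656 + 0.0200×51.121 + 0.1800×20.731 = 72.7036 per 1 000.

72.70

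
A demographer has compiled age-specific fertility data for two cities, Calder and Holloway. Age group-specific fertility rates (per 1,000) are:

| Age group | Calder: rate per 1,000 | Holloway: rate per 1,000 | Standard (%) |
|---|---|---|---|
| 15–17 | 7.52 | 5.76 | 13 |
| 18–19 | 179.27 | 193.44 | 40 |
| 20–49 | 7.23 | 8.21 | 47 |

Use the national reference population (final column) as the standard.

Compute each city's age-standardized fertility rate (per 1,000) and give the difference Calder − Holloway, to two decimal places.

-5.90

Standard weights: 0.13, 0.40, 0.47.
Calder: 0.1300×7.52 + 0.4000×179.27 + 0.4700×7.23 = 76.0837 per 1,000.
Holloway: 0.1300×5.76 + 0.4000×193.44 + 0.4700×8.21 = 81.9835 per 1,000.
Difference = 76.0837 − 81.9835 = -5.8998.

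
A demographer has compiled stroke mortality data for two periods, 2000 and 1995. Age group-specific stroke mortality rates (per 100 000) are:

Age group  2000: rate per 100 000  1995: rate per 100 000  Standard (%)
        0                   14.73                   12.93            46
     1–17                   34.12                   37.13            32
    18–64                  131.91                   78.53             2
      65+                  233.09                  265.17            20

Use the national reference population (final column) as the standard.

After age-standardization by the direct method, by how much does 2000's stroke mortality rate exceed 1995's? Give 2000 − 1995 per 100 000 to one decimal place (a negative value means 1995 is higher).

-5.5

Standard weights: 0.46, 0.32, 0.02, 0.20.
2000: 0.4600×14.73 + 0.3200×34.12 + 0.0200×131.91 + 0.2000×233.09 = 66.9504 per 100 000.
1995: 0.4600×12.93 + 0.3200×37.13 + 0.0200×78.53 + 0.2000×265.17 = 72.4340 per 100 000.
Difference = 66.9504 − 72.4340 = -5.4836.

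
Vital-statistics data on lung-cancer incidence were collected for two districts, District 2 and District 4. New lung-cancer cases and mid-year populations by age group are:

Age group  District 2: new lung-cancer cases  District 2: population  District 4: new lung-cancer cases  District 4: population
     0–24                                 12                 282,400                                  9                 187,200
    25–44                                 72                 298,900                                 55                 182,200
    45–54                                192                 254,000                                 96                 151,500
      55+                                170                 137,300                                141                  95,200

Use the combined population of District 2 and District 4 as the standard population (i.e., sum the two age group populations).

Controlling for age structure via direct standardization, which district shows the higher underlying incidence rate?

District 4

Age-specific rates per 100,000 for District 2: 4.25, 24.09, 75.59, 123.82.
For District 4: 4.81, 30.19, 63.37, 148.11.
Combined standard total = 1,588,700; weights = 0.2956, 0.3028, 0.2552, 0.1463.
District 2: 0.2956×4.25 + 0.3028×24.09 + 0.2552×75.59 + 0.1463×123.82 = 45.9644 per 100,000.
District 4: 0.2956×4.81 + 0.3028×30.19 + 0.2552×63.37 + 0.1463×148.11 = 48.4112 per 100,000.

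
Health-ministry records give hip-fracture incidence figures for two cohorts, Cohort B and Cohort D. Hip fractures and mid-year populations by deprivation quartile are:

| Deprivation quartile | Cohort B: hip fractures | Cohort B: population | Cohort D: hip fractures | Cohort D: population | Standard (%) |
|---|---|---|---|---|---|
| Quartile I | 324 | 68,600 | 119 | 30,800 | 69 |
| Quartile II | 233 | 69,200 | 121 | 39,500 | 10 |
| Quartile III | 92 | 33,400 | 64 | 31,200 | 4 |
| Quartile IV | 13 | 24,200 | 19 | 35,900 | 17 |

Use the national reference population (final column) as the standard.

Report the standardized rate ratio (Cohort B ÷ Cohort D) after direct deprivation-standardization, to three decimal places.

Deprivation-specific rates per 100,000 for Cohort B: 472.30, 336.71, 275.45, 53.72.
For Cohort D: 386.36, 306.33, 205.13, 52.92.
Standard weights: 0.69, 0.10, 0.04, 0.17.
Cohort B: 0.6900×472.30 + 0.1000×336.71 + 0.0400×275.45 + 0.1700×53.72 = 379.7099 per 100,000.
Cohort D: 0.6900×386.36 + 0.1000×306.33 + 0.0400×205.13 + 0.1700×52.92 = 314.4262 per 100,000.
Ratio = 379.7099 ÷ 314.4262 = 1.20763.

1.208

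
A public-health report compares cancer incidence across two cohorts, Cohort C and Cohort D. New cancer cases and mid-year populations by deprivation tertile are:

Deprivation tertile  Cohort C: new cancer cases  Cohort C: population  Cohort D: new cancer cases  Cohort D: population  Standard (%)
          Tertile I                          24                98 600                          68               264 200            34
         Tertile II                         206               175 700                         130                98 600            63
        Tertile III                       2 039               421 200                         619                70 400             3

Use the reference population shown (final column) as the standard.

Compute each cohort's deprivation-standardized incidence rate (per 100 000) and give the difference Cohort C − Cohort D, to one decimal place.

-21.5

Deprivation-specific rates per 100 000 for Cohort C: 24.34, 117.25, 484.09.
For Cohort D: 25.74, 131.85, 879.26.
Standard weights: 0.34, 0.63, 0.03.
Cohort C: 0.3400×24.34 + 0.6300×117.25 + 0.0300×484.09 = 96.6632 per 100 000.
Cohort D: 0.3400×25.74 + 0.6300×131.85 + 0.0300×879.26 = 118.1917 per 100 000.
Difference = 96.6632 − 118.1917 = -21.5285.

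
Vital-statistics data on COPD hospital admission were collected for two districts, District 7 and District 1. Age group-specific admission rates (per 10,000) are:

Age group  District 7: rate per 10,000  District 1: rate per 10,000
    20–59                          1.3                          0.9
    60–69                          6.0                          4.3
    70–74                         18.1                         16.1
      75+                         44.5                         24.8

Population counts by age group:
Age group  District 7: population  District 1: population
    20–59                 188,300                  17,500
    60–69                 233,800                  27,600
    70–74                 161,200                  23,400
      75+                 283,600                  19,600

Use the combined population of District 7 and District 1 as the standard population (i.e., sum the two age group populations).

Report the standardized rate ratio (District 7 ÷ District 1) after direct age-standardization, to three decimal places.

1.582

Combined standard total = 955,000; weights = 0.2155, 0.2737, 0.1933, 0.3175.
District 7: 0.2155×1.3 + 0.2737×6.0 + 0.1933×18.1 + 0.3175×44.5 = 19.5493 per 10,000.
District 1: 0.2155×0.9 + 0.2737×4.3 + 0.1933×16.1 + 0.3175×24.8 = 12.3567 per 10,000.
Ratio = 19.5493 ÷ 12.3567 = 1.58208.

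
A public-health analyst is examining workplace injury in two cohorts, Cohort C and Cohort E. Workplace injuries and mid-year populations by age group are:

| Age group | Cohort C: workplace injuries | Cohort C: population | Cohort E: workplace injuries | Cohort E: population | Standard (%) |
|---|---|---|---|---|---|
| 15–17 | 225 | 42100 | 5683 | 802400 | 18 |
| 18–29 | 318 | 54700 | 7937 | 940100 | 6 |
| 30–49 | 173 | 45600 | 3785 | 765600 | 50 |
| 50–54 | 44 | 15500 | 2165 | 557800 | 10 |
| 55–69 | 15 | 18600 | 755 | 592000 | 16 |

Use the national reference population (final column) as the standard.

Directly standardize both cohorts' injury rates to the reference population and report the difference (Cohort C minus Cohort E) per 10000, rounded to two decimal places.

Age-specific rates per 10000 for Cohort C: 53.44, 58.14, 37.94, 28.39, 8.06.
For Cohort E: 70.83, 84.43, 49.44, 38.81, 12.75.
Standard weights: 0.18, 0.06, 0.50, 0.10, 0.16.
Cohort C: 0.1800×53.44 + 0.0600×58.14 + 0.5000×37.94 + 0.1000×28.39 + 0.1600×8.06 = 36.2064 per 10000.
Cohort E: 0.1800×70.83 + 0.0600×84.43 + 0.5000×49.44 + 0.1000×38.81 + 0.1600×12.75 = 48.4552 per 10000.
Difference = 36.2064 − 48.4552 = -12.2488.

-12.25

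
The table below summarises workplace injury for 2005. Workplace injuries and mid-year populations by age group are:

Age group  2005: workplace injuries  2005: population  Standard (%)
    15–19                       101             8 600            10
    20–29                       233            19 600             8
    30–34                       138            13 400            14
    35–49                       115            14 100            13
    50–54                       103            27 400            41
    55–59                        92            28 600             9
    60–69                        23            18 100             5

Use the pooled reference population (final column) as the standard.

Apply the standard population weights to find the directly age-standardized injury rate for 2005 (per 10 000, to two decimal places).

Age-specific rates per 10 000 for 2005: 117.44, 118.88, 102.99, 81.56, 37.59, 32.17, 12.71.
Standard weights: 0.10, 0.08, 0.14, 0.13, 0.41, 0.09, 0.05.
Standardized rate: 0.1000×117.44 + 0.0800×118.88 + 0.1400×102.99 + 0.1300×81.56 + 0.4100×37.59 + 0.0900×32.17 + 0.0500×12.71 = 65.2180 per 10 000.

65.22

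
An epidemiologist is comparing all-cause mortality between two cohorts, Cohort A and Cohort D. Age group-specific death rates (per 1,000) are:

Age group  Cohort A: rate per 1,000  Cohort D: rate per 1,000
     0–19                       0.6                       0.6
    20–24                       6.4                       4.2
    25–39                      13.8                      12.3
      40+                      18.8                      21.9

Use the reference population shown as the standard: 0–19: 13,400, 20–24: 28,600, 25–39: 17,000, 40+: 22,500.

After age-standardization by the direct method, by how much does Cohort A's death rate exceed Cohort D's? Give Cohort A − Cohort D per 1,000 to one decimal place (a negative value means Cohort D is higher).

Standard total = 81,500; weights = 0.1644, 0.3509, 0.2086, 0.2761.
Cohort A: 0.1644×0.6 + 0.3509×6.4 + 0.2086×13.8 + 0.2761×18.8 = 10.4133 per 1,000.
Cohort D: 0.1644×0.6 + 0.3509×4.2 + 0.2086×12.3 + 0.2761×21.9 = 10.1842 per 1,000.
Difference = 10.4133 − 10.1842 = 0.2291.

0.2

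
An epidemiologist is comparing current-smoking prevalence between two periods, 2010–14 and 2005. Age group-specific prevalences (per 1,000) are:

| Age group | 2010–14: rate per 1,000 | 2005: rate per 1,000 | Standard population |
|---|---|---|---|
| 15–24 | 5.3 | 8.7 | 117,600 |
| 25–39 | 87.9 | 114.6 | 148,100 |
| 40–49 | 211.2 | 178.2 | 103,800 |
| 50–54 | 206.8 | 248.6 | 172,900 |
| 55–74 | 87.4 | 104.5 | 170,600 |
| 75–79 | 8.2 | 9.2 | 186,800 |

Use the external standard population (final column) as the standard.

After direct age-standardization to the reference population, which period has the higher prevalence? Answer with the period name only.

2005

Standard total = 899,800; weights = 0.1307, 0.1646, 0.1154, 0.1922, 0.1896, 0.2076.
2010–14: 0.1307×5.3 + 0.1646×87.9 + 0.1154×211.2 + 0.1922×206.8 + 0.1896×87.4 + 0.2076×8.2 = 97.5347 per 1,000.
2005: 0.1307×8.7 + 0.1646×114.6 + 0.1154×178.2 + 0.1922×248.6 + 0.1896×104.5 + 0.2076×9.2 = 110.0486 per 1,000.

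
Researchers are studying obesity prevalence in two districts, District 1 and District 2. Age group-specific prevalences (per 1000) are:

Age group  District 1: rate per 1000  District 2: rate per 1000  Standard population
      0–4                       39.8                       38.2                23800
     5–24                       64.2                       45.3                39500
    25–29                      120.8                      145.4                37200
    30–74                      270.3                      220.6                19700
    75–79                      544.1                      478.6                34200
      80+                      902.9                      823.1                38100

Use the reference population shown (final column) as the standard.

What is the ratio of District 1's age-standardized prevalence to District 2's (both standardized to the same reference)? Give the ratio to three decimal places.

Standard total = 192500; weights = 0.1236, 0.2052, 0.1932, 0.1023, 0.1777, 0.1979.
District 1: 0.1236×39.8 + 0.2052×64.2 + 0.1932×120.8 + 0.1023×270.3 + 0.1777×544.1 + 0.1979×902.9 = 344.4702 per 1000.
District 2: 0.1236×38.2 + 0.2052×45.3 + 0.1932×145.4 + 0.1023×220.6 + 0.1777×478.6 + 0.1979×823.1 = 312.6309 per 1000.
Ratio = 344.4702 ÷ 312.6309 = 1.10184.

1.102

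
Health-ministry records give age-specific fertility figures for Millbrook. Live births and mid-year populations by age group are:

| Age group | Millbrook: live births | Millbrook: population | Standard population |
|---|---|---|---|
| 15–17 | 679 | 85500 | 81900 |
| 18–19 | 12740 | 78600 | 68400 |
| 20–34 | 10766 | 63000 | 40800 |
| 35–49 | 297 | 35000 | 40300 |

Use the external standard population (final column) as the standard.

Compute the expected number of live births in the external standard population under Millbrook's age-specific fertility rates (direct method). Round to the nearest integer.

19051

Age-specific rates per 1000 for Millbrook: 7.942, 162.087, 170.889, 8.486.
Expected live births = Σ (standard pop × age-specific rate ÷ 1000)
= 81900×7.942/1000 + 68400×162.087/1000 + 40800×170.889/1000 + 40300×8.486/1000
= 650.41 + 11086.72 + 6972.27 + 341.97 = 19051.37.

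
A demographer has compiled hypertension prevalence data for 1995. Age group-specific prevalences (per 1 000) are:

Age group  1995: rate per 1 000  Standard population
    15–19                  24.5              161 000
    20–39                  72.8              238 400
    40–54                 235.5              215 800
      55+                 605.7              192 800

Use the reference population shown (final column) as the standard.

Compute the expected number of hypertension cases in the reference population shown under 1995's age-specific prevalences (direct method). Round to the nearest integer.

Expected hypertension cases = Σ (standard pop × age-specific rate ÷ 1 000)
= 161 000×24.5/1 000 + 238 400×72.8/1 000 + 215 800×235.5/1 000 + 192 800×605.7/1 000
= 3944.50 + 17355.52 + 50820.90 + 116778.96 = 188899.88.

188900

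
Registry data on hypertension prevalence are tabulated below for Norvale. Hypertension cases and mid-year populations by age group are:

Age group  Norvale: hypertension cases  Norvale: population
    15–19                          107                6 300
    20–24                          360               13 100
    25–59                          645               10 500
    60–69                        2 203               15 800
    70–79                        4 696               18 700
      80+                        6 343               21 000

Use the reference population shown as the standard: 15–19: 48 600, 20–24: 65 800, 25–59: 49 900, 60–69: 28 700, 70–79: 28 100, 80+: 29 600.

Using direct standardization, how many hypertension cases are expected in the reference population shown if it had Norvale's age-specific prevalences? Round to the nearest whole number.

25698

Age-specific rates per 1 000 for Norvale: 16.984, 27.481, 61.429, 139.430, 251.123, 302.048.
Expected hypertension cases = Σ (standard pop × age-specific rate ÷ 1 000)
= 48 600×16.984/1 000 + 65 800×27.481/1 000 + 49 900×61.429/1 000 + 28 700×139.430/1 000 + 28 100×251.123/1 000 + 29 600×302.048/1 000
= 825.43 + 1808.24 + 3065.29 + 4001.65 + 7056.56 + 8940.61 = 25697.78.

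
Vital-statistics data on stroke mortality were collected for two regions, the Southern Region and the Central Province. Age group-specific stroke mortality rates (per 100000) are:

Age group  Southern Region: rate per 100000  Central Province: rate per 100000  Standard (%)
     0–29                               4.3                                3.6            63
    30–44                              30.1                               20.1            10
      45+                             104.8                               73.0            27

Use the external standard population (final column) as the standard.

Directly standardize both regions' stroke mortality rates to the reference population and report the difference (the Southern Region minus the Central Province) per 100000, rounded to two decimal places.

Standard weights: 0.63, 0.10, 0.27.
The Southern Region: 0.6300×4.3 + 0.1000×30.1 + 0.2700×104.8 = 34.0150 per 100000.
The Central Province: 0.6300×3.6 + 0.1000×20.1 + 0.2700×73.0 = 23.9880 per 100000.
Difference = 34.0150 − 23.9880 = 10.0270.

10.03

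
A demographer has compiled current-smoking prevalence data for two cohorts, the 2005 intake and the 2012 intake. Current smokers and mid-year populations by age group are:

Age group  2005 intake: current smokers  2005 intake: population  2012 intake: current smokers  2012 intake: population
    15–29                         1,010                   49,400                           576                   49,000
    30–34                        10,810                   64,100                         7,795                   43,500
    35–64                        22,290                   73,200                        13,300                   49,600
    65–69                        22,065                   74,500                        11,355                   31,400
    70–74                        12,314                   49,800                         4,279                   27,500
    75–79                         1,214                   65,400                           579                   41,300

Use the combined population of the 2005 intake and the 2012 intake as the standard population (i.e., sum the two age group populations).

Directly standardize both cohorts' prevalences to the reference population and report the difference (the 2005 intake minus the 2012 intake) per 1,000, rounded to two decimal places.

7.80

Age-specific rates per 1,000 for the 2005 intake: 20.445, 168.643, 304.508, 296.174, 247.269, 18.563.
For the 2012 intake: 11.755, 179.195, 268.145, 361.624, 155.600, 14.019.
Combined standard total = 618,700; weights = 0.1590, 0.1739, 0.1985, 0.1712, 0.1249, 0.1725.
The 2005 intake: 0.1590×20.445 + 0.1739×168.643 + 0.1985×304.508 + 0.1712×296.174 + 0.1249×247.269 + 0.1725×18.563 = 177.8096 per 1,000.
The 2012 intake: 0.1590×11.755 + 0.1739×179.195 + 0.1985×268.145 + 0.1712×361.624 + 0.1249×155.600 + 0.1725×14.019 = 170.0115 per 1,000.
Difference = 177.8096 − 170.0115 = 7.7981.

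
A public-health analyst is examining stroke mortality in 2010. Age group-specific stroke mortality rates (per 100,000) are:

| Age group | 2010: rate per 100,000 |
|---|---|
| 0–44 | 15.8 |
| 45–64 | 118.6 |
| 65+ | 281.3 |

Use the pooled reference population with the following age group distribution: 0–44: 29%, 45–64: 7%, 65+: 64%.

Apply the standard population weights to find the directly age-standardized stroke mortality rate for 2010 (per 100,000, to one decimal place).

192.9

Standard weights: 0.29, 0.07, 0.64.
Standardized rate: 0.2900×15.8 + 0.0700×118.6 + 0.6400×281.3 = 192.9160 per 100,000.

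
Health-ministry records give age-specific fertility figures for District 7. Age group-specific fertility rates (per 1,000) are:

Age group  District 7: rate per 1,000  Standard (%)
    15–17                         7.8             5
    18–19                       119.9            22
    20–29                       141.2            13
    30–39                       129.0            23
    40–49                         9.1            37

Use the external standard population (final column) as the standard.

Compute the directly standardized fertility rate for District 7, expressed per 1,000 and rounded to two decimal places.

78.16

Standard weights: 0.05, 0.22, 0.13, 0.23, 0.37.
Standardized rate: 0.0500×7.8 + 0.2200×119.9 + 0.1300×141.2 + 0.2300×129.0 + 0.3700×9.1 = 78.1610 per 1,000.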